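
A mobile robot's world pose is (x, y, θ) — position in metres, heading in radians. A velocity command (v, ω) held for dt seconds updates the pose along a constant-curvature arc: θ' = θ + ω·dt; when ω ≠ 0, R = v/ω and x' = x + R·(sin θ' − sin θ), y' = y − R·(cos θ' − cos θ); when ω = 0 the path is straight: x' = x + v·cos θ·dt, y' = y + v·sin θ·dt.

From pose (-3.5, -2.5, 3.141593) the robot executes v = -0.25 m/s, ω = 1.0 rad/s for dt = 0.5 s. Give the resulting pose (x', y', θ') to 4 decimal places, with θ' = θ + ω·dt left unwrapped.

(-3.3801, -2.4694, 3.6416)

θ' = 3.1416 + 1.0·0.5 = 3.6416
R = v/ω = -0.25/1.0 = -0.2500
x' = -3.5 + -0.2500·(sin 3.6416 − sin 3.1416) = -3.3801
y' = -2.5 − -0.2500·(cos 3.6416 − cos 3.1416) = -2.4694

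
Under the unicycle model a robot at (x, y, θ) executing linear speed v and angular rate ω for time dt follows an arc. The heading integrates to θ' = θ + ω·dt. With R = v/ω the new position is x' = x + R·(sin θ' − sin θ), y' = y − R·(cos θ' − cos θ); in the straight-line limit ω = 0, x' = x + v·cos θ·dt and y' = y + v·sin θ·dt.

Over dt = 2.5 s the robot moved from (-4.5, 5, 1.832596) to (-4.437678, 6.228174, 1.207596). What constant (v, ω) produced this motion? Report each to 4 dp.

Δθ = 1.207596 − 1.832596 = -0.625000
ω = Δθ/dt = -0.625000/2.5 = -0.2500
R = −Δy/(cos θ' − cos θ) = -2.0000
v = R·ω = -2.0000·-0.2500 = 0.5000

v = 0.5000, ω = -0.2500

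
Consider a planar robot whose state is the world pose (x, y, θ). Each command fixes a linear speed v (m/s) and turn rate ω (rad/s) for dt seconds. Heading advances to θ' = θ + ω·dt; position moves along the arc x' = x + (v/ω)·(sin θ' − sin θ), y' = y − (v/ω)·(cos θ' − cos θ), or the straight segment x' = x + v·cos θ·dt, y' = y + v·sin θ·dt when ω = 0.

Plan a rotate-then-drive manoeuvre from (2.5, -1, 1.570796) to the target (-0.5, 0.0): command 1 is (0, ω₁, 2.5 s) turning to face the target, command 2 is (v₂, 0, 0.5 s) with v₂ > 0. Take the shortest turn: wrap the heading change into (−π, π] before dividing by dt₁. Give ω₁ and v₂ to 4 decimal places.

ω₁ = 0.4996, v₂ = 6.3246

heading to target = atan2(0−-1, -0.5−2.5) = 2.8198
Δθ = wrap(2.8198 − 1.5708) = 1.2490; ω₁ = Δθ/dt₁ = 0.4996
distance = √((-0.5−2.5)² + (0−-1)²) = 3.1623; v₂ = distance/dt₂ = 6.3246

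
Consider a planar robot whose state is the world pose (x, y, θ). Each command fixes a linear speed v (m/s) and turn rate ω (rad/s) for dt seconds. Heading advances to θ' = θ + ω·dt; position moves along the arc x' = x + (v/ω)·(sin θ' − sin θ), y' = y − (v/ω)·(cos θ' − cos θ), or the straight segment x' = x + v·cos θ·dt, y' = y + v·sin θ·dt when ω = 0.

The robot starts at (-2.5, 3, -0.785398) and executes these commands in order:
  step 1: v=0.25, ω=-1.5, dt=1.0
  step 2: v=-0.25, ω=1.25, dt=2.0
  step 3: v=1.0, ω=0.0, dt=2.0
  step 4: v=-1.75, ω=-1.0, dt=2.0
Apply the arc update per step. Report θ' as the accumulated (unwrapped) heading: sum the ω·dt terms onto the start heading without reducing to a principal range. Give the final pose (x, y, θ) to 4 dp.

step 1: θ'=-2.2854 (R=-0.1667) → pose (-2.4920, 2.7729, -2.2854)
step 2: θ'=0.2146 (R=-0.2000) → pose (-2.6856, 3.0994, 0.2146)
step 3: θ'=0.2146 (straight) → pose (-0.7315, 3.5253, 0.2146)
step 4: θ'=-1.7854 (R=1.7500) → pose (-2.8140, 5.6079, -1.7854)

(-2.8140, 5.6079, -1.7854)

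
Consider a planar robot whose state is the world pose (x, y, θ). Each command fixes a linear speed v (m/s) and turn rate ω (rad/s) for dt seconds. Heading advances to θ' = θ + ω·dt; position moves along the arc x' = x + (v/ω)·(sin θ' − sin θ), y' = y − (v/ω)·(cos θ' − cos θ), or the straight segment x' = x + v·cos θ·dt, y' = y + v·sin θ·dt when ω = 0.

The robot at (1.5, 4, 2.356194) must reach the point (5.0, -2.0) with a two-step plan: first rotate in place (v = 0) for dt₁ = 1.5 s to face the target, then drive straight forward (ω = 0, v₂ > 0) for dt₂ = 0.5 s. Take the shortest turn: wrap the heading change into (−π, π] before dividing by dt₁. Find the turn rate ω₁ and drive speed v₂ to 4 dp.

heading to target = atan2(-2−4, 5−1.5) = -1.0427
Δθ = wrap(-1.0427 − 2.3562) = 2.8843; ω₁ = Δθ/dt₁ = 1.9228
distance = √((5−1.5)² + (-2−4)²) = 6.9462; v₂ = distance/dt₂ = 13.8924

ω₁ = 1.9228, v₂ = 13.8924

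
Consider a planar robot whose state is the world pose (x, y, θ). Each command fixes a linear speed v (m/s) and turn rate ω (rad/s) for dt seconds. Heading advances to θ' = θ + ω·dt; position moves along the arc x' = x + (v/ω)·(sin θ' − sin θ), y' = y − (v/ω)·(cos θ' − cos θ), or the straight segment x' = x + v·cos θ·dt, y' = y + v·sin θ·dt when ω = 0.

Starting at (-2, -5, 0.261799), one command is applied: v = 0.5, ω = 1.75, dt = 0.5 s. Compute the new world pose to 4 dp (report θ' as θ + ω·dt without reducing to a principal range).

(-1.8147, -4.8442, 1.1368)

θ' = 0.2618 + 1.75·0.5 = 1.1368
R = v/ω = 0.5/1.75 = 0.2857
x' = -2 + 0.2857·(sin 1.1368 − sin 0.2618) = -1.8147
y' = -5 − 0.2857·(cos 1.1368 − cos 0.2618) = -4.8442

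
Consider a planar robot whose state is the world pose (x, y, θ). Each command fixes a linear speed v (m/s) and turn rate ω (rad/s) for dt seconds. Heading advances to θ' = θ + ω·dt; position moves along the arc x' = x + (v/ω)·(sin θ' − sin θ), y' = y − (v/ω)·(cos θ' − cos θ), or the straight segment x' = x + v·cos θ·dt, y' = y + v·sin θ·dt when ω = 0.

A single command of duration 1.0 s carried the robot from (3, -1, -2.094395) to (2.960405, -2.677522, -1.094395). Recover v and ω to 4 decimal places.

v = 1.7500, ω = 1.0000

Δθ = -1.094395 − -2.094395 = 1.000000
ω = Δθ/dt = 1.000000/1.0 = 1.0000
R = −Δy/(cos θ' − cos θ) = 1.7500
v = R·ω = 1.7500·1.0000 = 1.7500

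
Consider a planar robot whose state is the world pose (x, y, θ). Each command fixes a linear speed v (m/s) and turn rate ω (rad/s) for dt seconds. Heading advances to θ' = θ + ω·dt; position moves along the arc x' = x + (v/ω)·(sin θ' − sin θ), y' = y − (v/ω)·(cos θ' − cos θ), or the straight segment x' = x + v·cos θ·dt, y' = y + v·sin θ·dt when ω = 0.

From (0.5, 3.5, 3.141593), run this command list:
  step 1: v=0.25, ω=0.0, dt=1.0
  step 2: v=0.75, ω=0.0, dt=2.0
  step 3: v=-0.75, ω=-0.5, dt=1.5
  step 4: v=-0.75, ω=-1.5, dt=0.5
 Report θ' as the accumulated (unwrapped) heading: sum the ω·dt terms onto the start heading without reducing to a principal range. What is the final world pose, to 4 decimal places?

step 1: θ'=3.1416 (straight) → pose (0.2500, 3.5000, 3.1416)
step 2: θ'=3.1416 (straight) → pose (-1.2500, 3.5000, 3.1416)
step 3: θ'=2.3916 (R=1.5000) → pose (-0.2275, 3.0975, 2.3916)
step 4: θ'=1.6416 (R=0.5000) → pose (-0.0696, 2.7671, 1.6416)

(-0.0696, 2.7671, 1.6416)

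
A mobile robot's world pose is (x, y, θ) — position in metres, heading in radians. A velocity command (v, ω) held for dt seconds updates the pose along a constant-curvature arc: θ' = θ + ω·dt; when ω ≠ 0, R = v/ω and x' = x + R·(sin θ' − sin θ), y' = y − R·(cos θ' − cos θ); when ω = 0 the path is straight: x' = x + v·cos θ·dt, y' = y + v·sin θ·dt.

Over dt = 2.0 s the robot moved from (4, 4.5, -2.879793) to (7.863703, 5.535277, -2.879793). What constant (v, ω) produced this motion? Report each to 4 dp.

Δθ = -2.879793 − -2.879793 = 0.000000
ω = Δθ/dt = 0.000000/2.0 = 0.0000
ω = 0 → v = (Δx·cos θ + Δy·sin θ)/dt = -2.0000

v = -2.0000, ω = 0.0000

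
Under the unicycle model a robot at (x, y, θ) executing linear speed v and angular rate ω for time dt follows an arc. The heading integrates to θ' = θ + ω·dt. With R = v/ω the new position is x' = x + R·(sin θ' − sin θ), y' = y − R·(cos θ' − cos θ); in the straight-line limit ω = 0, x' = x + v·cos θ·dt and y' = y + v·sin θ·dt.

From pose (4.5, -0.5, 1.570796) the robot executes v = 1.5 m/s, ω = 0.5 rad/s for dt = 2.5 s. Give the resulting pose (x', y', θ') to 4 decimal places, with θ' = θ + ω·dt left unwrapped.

θ' = 1.5708 + 0.5·2.5 = 2.8208
R = v/ω = 1.5/0.5 = 3.0000
x' = 4.5 + 3.0000·(sin 2.8208 − sin 1.5708) = 2.4460
y' = -0.5 − 3.0000·(cos 2.8208 − cos 1.5708) = 2.3470

(2.4460, 2.3470, 2.8208)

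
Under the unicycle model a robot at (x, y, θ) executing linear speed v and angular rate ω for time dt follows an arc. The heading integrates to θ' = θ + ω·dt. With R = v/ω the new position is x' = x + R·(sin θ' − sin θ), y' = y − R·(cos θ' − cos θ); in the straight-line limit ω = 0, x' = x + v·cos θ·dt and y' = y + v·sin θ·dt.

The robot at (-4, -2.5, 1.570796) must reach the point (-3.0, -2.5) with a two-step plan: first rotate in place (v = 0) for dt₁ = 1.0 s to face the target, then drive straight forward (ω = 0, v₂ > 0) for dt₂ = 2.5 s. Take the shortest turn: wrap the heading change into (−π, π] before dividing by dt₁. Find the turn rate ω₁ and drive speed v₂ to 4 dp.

heading to target = atan2(-2.5−-2.5, -3−-4) = 0.0000
Δθ = wrap(0.0000 − 1.5708) = -1.5708; ω₁ = Δθ/dt₁ = -1.5708
distance = √((-3−-4)² + (-2.5−-2.5)²) = 1.0000; v₂ = distance/dt₂ = 0.4000

ω₁ = -1.5708, v₂ = 0.4000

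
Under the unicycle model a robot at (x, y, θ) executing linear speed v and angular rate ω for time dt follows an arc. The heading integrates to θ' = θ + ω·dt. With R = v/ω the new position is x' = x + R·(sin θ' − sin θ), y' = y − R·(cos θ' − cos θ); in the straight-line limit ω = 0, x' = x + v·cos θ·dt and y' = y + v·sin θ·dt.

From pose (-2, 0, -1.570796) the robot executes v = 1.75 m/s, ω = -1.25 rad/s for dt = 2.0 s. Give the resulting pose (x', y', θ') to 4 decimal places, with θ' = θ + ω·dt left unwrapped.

θ' = -1.5708 + -1.25·2.0 = -4.0708
R = v/ω = 1.75/-1.25 = -1.4000
x' = -2 + -1.4000·(sin -4.0708 − sin -1.5708) = -4.5216
y' = 0 − -1.4000·(cos -4.0708 − cos -1.5708) = -0.8379

(-4.5216, -0.8379, -4.0708)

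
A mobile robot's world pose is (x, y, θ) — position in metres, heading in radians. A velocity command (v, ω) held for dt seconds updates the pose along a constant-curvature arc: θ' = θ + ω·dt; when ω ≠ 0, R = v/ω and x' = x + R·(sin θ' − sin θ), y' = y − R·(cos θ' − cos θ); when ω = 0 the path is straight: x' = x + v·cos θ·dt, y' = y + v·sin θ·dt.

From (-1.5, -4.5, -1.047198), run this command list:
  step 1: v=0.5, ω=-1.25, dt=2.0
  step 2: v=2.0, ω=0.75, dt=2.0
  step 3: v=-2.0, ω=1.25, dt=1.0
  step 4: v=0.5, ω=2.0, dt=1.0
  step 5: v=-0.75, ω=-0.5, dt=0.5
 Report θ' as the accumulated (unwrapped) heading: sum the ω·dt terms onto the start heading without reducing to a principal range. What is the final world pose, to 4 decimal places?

(-5.4683, -4.6880, 0.9528)

step 1: θ'=-3.5472 (R=-0.4000) → pose (-2.0042, -5.0675, -3.5472)
step 2: θ'=-2.0472 (R=2.6667) → pose (-5.4262, -6.2950, -2.0472)
step 3: θ'=-0.7972 (R=-1.6000) → pose (-5.7034, -4.4433, -0.7972)
step 4: θ'=1.2028 (R=0.2500) → pose (-5.2913, -4.3585, 1.2028)
step 5: θ'=0.9528 (R=1.5000) → pose (-5.4683, -4.6880, 0.9528)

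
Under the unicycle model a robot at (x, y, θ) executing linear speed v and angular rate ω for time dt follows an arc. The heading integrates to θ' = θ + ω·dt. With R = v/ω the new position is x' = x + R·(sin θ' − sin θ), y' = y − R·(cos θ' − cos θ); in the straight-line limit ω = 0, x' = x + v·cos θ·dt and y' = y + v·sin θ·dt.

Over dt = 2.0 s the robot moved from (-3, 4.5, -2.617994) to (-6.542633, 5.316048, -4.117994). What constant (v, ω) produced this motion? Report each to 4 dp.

v = 2.0000, ω = -0.7500

Δθ = -4.117994 − -2.617994 = -1.500000
ω = Δθ/dt = -1.500000/2.0 = -0.7500
R = Δx/(sin θ' − sin θ) = -2.6667
v = R·ω = -2.6667·-0.7500 = 2.0000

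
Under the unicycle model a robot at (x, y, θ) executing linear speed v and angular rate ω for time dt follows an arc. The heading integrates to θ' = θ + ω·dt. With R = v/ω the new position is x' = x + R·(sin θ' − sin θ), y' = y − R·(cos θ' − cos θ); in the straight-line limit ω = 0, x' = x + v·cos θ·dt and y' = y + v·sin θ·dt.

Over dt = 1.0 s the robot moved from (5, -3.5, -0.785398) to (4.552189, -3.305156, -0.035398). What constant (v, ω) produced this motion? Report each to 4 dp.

Δθ = -0.035398 − -0.785398 = 0.750000
ω = Δθ/dt = 0.750000/1.0 = 0.7500
R = Δx/(sin θ' − sin θ) = -0.6667
v = R·ω = -0.6667·0.7500 = -0.5000

v = -0.5000, ω = 0.7500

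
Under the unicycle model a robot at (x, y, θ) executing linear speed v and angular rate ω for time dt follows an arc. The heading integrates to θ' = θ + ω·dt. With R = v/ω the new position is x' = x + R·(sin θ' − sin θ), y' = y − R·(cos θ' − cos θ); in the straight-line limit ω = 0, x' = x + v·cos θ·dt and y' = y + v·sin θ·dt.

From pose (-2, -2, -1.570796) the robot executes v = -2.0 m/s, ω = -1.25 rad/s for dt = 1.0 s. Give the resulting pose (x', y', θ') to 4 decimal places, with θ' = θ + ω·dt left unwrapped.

(-0.9045, -0.4816, -2.8208)

θ' = -1.5708 + -1.25·1.0 = -2.8208
R = v/ω = -2.0/-1.25 = 1.6000
x' = -2 + 1.6000·(sin -2.8208 − sin -1.5708) = -0.9045
y' = -2 − 1.6000·(cos -2.8208 − cos -1.5708) = -0.4816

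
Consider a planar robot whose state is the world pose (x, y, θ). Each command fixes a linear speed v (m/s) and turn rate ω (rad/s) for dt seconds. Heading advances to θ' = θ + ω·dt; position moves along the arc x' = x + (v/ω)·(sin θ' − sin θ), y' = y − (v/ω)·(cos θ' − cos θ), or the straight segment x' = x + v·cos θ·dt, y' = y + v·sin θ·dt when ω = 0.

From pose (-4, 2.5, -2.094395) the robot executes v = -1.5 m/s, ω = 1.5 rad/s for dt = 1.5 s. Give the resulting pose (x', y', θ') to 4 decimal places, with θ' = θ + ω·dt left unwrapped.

θ' = -2.0944 + 1.5·1.5 = 0.1556
R = v/ω = -1.5/1.5 = -1.0000
x' = -4 + -1.0000·(sin 0.1556 − sin -2.0944) = -5.0210
y' = 2.5 − -1.0000·(cos 0.1556 − cos -2.0944) = 3.9879

(-5.0210, 3.9879, 0.1556)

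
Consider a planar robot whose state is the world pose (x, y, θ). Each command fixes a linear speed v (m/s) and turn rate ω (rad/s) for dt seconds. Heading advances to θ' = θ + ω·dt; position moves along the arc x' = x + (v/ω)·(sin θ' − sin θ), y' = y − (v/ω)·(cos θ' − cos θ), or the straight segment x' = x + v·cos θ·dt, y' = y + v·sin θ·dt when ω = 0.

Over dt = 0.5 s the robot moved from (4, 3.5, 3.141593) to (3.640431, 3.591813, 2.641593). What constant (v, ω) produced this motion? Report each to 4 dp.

Δθ = 2.641593 − 3.141593 = -0.500000
ω = Δθ/dt = -0.500000/0.5 = -1.0000
R = Δx/(sin θ' − sin θ) = -0.7500
v = R·ω = -0.7500·-1.0000 = 0.7500

v = 0.7500, ω = -1.0000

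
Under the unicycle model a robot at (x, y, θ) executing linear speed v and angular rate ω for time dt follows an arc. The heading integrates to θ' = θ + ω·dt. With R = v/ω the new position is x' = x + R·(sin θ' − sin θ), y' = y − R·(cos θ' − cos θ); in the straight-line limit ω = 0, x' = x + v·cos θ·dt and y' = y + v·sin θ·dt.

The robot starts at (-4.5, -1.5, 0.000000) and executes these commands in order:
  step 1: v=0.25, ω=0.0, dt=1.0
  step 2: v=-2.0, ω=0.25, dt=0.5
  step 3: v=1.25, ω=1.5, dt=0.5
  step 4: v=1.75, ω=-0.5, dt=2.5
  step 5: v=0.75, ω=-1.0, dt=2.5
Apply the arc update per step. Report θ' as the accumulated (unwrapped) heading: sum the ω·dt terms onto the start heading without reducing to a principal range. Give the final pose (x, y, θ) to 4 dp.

step 1: θ'=0.0000 (straight) → pose (-4.2500, -1.5000, 0.0000)
step 2: θ'=0.1250 (R=-8.0000) → pose (-5.2474, -1.5624, 0.1250)
step 3: θ'=0.8750 (R=0.8333) → pose (-4.7117, -1.2698, 0.8750)
step 4: θ'=-0.3750 (R=-3.5000) → pose (-0.7433, -0.2565, -0.3750)
step 5: θ'=-2.8750 (R=-0.7500) → pose (-0.8204, -1.6778, -2.8750)

(-0.8204, -1.6778, -2.8750)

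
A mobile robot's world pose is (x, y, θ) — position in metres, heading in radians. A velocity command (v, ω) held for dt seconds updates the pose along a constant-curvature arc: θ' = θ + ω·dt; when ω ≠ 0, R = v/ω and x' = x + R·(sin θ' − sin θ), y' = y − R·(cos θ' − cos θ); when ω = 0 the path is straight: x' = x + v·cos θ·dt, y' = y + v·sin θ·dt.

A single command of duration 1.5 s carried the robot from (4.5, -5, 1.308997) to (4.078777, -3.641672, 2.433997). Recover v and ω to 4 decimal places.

Δθ = 2.433997 − 1.308997 = 1.125000
ω = Δθ/dt = 1.125000/1.5 = 0.7500
R = −Δy/(cos θ' − cos θ) = 1.3333
v = R·ω = 1.3333·0.7500 = 1.0000

v = 1.0000, ω = 0.7500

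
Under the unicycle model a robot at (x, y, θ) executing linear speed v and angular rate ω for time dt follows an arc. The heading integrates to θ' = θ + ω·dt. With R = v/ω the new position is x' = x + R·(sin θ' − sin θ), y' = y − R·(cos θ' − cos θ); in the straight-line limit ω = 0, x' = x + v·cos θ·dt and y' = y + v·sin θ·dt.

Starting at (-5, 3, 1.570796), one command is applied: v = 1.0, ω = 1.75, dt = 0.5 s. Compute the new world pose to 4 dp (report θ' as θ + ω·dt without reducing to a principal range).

(-5.2051, 3.4386, 2.4458)

θ' = 1.5708 + 1.75·0.5 = 2.4458
R = v/ω = 1.0/1.75 = 0.5714
x' = -5 + 0.5714·(sin 2.4458 − sin 1.5708) = -5.2051
y' = 3 − 0.5714·(cos 2.4458 − cos 1.5708) = 3.4386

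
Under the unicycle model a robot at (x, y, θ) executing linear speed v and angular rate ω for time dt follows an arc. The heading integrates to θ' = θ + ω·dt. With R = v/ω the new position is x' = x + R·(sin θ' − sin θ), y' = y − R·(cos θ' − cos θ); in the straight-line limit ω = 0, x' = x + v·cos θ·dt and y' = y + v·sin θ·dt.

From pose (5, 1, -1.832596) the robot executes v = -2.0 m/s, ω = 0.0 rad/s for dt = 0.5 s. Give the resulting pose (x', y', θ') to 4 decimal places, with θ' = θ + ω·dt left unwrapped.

(5.2588, 1.9659, -1.8326)

θ' = -1.8326 + 0.0·0.5 = -1.8326
ω = 0 → straight: x' = 5 + -2.0·cos(-1.8326)·0.5 = 5.2588
y' = 1 + -2.0·sin(-1.8326)·0.5 = 1.9659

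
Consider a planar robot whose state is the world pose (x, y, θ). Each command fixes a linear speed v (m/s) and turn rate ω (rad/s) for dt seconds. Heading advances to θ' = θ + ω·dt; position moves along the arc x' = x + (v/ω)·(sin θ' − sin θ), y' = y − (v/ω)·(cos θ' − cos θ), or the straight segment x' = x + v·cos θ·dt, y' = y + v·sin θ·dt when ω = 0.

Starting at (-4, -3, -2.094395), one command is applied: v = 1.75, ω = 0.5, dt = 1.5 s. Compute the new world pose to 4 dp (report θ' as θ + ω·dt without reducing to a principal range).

θ' = -2.0944 + 0.5·1.5 = -1.3444
R = v/ω = 1.75/0.5 = 3.5000
x' = -4 + 3.5000·(sin -1.3444 − sin -2.0944) = -4.3796
y' = -3 − 3.5000·(cos -1.3444 − cos -2.0944) = -5.5357

(-4.3796, -5.5357, -1.3444)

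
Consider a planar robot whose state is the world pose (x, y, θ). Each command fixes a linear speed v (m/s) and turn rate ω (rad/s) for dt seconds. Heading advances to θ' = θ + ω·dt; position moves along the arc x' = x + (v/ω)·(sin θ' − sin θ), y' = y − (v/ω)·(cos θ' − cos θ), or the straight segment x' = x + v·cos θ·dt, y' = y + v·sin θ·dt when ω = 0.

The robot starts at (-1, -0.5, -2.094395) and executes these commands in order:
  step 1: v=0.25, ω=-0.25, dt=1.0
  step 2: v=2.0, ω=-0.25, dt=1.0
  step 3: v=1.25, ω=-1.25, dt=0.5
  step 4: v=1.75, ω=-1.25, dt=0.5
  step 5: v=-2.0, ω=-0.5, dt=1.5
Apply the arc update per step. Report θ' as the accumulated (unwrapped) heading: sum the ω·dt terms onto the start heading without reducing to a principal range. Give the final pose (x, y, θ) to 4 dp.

(-2.7188, -4.3376, -4.5944)

step 1: θ'=-2.3444 (R=-1.0000) → pose (-1.1506, -0.6987, -2.3444)
step 2: θ'=-2.5944 (R=-8.0000) → pose (-2.7115, -1.9409, -2.5944)
step 3: θ'=-3.2194 (R=-1.0000) → pose (-3.3095, -2.0839, -3.2194)
step 4: θ'=-3.8444 (R=-1.4000) → pose (-4.1056, -1.7564, -3.8444)
step 5: θ'=-4.5944 (R=4.0000) → pose (-2.7188, -4.3376, -4.5944)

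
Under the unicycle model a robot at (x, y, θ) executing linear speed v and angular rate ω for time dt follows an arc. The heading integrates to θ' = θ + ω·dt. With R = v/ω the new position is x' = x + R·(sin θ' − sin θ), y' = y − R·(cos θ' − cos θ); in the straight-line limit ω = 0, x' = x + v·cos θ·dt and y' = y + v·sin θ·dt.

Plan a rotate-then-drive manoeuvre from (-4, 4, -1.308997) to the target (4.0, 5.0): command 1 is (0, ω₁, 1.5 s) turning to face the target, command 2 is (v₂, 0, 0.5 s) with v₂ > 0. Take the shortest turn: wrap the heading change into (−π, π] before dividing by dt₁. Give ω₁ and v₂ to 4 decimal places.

heading to target = atan2(5−4, 4−-4) = 0.1244
Δθ = wrap(0.1244 − -1.3090) = 1.4334; ω₁ = Δθ/dt₁ = 0.9556
distance = √((4−-4)² + (5−4)²) = 8.0623; v₂ = distance/dt₂ = 16.1245

ω₁ = 0.9556, v₂ = 16.1245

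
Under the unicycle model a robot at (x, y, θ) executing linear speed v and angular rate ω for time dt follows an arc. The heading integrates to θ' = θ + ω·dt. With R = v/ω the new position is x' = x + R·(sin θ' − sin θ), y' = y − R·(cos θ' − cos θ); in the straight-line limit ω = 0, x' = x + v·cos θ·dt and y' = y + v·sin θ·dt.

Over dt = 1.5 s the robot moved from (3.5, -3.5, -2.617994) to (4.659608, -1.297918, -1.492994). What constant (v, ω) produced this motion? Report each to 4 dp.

Δθ = -1.492994 − -2.617994 = 1.125000
ω = Δθ/dt = 1.125000/1.5 = 0.7500
R = −Δy/(cos θ' − cos θ) = -2.3333
v = R·ω = -2.3333·0.7500 = -1.7500

v = -1.7500, ω = 0.7500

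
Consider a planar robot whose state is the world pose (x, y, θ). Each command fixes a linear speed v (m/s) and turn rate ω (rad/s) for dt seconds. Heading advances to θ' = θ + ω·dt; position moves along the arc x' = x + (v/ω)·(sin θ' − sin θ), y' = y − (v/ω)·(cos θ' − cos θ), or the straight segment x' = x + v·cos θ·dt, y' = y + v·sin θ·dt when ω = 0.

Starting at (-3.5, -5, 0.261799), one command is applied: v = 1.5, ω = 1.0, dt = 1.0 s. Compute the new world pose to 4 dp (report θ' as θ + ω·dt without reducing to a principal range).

θ' = 0.2618 + 1.0·1.0 = 1.2618
R = v/ω = 1.5/1.0 = 1.5000
x' = -3.5 + 1.5000·(sin 1.2618 − sin 0.2618) = -2.4593
y' = -5 − 1.5000·(cos 1.2618 − cos 0.2618) = -4.0073

(-2.4593, -4.0073, 1.2618)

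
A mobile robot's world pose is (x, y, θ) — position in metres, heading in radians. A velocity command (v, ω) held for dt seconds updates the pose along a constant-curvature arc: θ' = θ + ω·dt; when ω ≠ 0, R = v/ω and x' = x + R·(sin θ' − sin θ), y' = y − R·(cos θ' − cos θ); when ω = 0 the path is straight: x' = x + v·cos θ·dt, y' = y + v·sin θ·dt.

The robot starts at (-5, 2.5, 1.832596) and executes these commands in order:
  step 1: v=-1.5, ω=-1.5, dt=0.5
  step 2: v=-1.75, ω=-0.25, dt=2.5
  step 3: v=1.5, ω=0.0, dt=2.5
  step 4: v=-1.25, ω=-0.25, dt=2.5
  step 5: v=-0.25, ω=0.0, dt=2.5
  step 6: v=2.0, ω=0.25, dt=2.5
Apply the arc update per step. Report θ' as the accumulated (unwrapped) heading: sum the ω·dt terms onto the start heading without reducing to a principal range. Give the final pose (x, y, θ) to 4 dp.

(-3.5993, 0.8032, 0.4576)

step 1: θ'=1.0826 (R=1.0000) → pose (-5.0827, 1.7721, 1.0826)
step 2: θ'=0.4576 (R=7.0000) → pose (-8.1724, -1.2244, 0.4576)
step 3: θ'=0.4576 (straight) → pose (-4.8083, 0.4323, 0.4576)
step 4: θ'=-0.1674 (R=5.0000) → pose (-7.8503, -0.0122, -0.1674)
step 5: θ'=-0.1674 (straight) → pose (-8.4666, 0.0919, -0.1674)
step 6: θ'=0.4576 (R=8.0000) → pose (-3.5993, 0.8032, 0.4576)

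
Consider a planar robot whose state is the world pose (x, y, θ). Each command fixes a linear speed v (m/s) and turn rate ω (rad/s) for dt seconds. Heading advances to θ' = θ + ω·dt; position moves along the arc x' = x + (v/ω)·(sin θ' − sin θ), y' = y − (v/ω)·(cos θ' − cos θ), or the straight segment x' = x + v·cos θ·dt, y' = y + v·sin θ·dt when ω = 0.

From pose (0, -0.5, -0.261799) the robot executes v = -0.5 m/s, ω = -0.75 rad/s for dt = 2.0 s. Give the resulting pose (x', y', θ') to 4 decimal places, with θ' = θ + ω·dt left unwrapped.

θ' = -0.2618 + -0.75·2.0 = -1.7618
R = v/ω = -0.5/-0.75 = 0.6667
x' = 0 + 0.6667·(sin -1.7618 − sin -0.2618) = -0.4820
y' = -0.5 − 0.6667·(cos -1.7618 − cos -0.2618) = 0.2705

(-0.4820, 0.2705, -1.7618)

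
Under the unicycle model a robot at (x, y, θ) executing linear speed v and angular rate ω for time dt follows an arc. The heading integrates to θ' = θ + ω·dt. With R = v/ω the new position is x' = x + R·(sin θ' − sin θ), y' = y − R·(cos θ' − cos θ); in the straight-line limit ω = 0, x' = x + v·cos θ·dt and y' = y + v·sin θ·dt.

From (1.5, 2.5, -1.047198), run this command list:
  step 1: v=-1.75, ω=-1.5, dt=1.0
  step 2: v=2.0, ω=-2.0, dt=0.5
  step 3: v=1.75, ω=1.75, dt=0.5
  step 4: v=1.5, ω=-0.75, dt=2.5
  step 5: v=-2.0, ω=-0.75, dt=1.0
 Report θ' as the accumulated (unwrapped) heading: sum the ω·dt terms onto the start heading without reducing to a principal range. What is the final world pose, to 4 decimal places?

(-3.2288, 3.4767, -5.2972)

step 1: θ'=-2.5472 (R=1.1667) → pose (1.8570, 4.0499, -2.5472)
step 2: θ'=-3.5472 (R=-1.0000) → pose (0.9024, 3.9595, -3.5472)
step 3: θ'=-2.6722 (R=1.0000) → pose (0.0555, 3.9325, -2.6722)
step 4: θ'=-4.5472 (R=-2.0000) → pose (-2.8219, 5.3873, -4.5472)
step 5: θ'=-5.2972 (R=2.6667) → pose (-3.2288, 3.4767, -5.2972)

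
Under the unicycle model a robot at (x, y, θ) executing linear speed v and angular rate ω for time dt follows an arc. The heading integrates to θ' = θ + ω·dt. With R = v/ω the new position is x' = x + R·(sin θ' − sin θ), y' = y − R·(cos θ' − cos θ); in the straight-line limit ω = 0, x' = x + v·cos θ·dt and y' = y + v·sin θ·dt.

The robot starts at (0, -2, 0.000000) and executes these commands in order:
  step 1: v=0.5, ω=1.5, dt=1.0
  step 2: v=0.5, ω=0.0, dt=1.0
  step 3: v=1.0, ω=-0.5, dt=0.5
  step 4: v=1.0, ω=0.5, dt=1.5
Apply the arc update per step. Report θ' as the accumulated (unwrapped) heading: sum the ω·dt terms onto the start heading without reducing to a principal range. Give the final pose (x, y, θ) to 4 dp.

(0.3855, 0.7606, 2.0000)

step 1: θ'=1.5000 (R=0.3333) → pose (0.3325, -1.6902, 1.5000)
step 2: θ'=1.5000 (straight) → pose (0.3679, -1.1915, 1.5000)
step 3: θ'=1.2500 (R=-2.0000) → pose (0.4649, -0.7023, 1.2500)
step 4: θ'=2.0000 (R=2.0000) → pose (0.3855, 0.7606, 2.0000)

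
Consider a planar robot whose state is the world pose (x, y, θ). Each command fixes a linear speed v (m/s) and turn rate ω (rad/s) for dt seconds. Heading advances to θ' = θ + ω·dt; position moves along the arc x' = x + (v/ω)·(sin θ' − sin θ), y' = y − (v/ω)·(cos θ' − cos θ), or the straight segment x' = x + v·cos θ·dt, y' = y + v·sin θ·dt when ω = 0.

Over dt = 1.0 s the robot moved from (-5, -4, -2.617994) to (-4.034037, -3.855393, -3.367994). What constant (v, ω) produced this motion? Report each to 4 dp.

Δθ = -3.367994 − -2.617994 = -0.750000
ω = Δθ/dt = -0.750000/1.0 = -0.7500
R = Δx/(sin θ' − sin θ) = 1.3333
v = R·ω = 1.3333·-0.7500 = -1.0000

v = -1.0000, ω = -0.7500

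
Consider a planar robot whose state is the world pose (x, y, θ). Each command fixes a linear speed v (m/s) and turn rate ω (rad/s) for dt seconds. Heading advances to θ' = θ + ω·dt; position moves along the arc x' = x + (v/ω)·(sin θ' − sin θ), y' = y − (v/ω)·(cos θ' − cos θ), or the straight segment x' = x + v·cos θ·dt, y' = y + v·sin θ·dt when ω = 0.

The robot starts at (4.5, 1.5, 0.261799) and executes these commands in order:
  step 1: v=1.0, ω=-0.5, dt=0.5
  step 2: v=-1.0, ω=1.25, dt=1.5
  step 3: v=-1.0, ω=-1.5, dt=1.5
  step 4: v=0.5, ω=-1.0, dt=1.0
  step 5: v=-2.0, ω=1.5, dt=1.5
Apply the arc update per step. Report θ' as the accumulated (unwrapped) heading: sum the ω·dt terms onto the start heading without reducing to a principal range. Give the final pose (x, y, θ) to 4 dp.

(1.3461, -0.1075, 0.8868)

step 1: θ'=0.0118 (R=-2.0000) → pose (4.9940, 1.5680, 0.0118)
step 2: θ'=1.8868 (R=-0.8000) → pose (4.2431, 0.5194, 1.8868)
step 3: θ'=-0.3632 (R=0.6667) → pose (3.3726, -0.3109, -0.3632)
step 4: θ'=-1.3632 (R=-0.5000) → pose (3.6842, -0.6752, -1.3632)
step 5: θ'=0.8868 (R=-1.3333) → pose (1.3461, -0.1075, 0.8868)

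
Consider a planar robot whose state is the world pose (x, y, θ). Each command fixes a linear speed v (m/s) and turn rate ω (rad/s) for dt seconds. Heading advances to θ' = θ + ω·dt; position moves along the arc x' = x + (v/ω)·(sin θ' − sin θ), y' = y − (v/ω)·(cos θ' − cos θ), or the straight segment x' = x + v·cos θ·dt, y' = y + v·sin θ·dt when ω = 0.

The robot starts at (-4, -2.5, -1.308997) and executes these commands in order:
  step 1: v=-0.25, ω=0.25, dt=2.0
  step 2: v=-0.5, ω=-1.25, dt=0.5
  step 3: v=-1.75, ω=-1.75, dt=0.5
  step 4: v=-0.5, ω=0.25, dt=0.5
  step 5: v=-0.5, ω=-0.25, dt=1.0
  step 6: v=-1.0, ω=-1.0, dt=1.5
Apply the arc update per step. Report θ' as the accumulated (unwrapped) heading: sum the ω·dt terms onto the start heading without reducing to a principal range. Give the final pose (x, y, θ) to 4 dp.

(-2.2443, -0.5317, -3.9340)

step 1: θ'=-0.8090 (R=-1.0000) → pose (-4.2423, -2.0686, -0.8090)
step 2: θ'=-1.4340 (R=0.4000) → pose (-4.3492, -1.8471, -1.4340)
step 3: θ'=-2.3090 (R=1.0000) → pose (-4.0982, -1.0377, -2.3090)
step 4: θ'=-2.1840 (R=-2.0000) → pose (-3.9419, -0.8428, -2.1840)
step 5: θ'=-2.4340 (R=2.0000) → pose (-3.6063, -0.4739, -2.4340)
step 6: θ'=-3.9340 (R=1.0000) → pose (-2.2443, -0.5317, -3.9340)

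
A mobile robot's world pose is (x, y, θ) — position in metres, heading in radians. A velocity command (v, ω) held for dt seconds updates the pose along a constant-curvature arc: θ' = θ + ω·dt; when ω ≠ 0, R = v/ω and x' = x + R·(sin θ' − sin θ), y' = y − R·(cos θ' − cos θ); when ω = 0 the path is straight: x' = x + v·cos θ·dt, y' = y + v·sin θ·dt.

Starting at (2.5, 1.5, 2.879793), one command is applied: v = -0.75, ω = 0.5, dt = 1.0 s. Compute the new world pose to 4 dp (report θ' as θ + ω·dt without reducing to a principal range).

θ' = 2.8798 + 0.5·1.0 = 3.3798
R = v/ω = -0.75/0.5 = -1.5000
x' = 2.5 + -1.5000·(sin 3.3798 − sin 2.8798) = 3.2422
y' = 1.5 − -1.5000·(cos 3.3798 − cos 2.8798) = 1.4912

(3.2422, 1.4912, 3.3798)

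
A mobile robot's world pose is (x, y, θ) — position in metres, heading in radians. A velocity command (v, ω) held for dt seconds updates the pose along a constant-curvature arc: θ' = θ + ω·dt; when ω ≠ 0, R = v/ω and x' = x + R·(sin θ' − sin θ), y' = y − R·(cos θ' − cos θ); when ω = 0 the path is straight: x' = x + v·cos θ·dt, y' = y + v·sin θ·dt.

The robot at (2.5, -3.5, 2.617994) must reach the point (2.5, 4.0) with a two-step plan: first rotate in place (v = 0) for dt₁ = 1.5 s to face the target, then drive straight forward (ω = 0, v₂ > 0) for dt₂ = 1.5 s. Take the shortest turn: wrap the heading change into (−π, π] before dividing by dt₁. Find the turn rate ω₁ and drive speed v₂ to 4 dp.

ω₁ = -0.6981, v₂ = 5.0000

heading to target = atan2(4−-3.5, 2.5−2.5) = 1.5708
Δθ = wrap(1.5708 − 2.6180) = -1.0472; ω₁ = Δθ/dt₁ = -0.6981
distance = √((2.5−2.5)² + (4−-3.5)²) = 7.5000; v₂ = distance/dt₂ = 5.0000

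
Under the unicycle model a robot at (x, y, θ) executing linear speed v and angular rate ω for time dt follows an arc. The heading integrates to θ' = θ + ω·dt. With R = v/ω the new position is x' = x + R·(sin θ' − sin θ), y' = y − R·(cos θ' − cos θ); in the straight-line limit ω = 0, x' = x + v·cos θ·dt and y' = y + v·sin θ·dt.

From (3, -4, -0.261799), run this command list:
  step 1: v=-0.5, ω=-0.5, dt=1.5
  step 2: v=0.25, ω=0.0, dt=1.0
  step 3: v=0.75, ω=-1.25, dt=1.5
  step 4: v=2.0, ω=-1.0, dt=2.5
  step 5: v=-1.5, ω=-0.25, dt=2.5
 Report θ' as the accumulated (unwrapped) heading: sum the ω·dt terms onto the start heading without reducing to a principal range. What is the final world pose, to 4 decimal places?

(-2.9581, -3.5247, -6.0118)

step 1: θ'=-1.0118 (R=1.0000) → pose (2.4110, -3.5644, -1.0118)
step 2: θ'=-1.0118 (straight) → pose (2.5436, -3.7764, -1.0118)
step 3: θ'=-2.8868 (R=-0.6000) → pose (2.1862, -4.6752, -2.8868)
step 4: θ'=-5.3868 (R=-2.0000) → pose (0.1199, -1.4909, -5.3868)
step 5: θ'=-6.0118 (R=6.0000) → pose (-2.9581, -3.5247, -6.0118)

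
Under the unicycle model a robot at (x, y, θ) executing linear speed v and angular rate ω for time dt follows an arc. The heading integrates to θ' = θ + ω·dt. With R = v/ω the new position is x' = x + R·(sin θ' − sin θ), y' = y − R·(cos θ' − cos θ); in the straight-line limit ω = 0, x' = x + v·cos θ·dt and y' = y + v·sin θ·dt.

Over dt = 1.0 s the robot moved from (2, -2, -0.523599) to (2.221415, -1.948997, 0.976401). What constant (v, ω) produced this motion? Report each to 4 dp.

v = 0.2500, ω = 1.5000

Δθ = 0.976401 − -0.523599 = 1.500000
ω = Δθ/dt = 1.500000/1.0 = 1.5000
R = Δx/(sin θ' − sin θ) = 0.1667
v = R·ω = 0.1667·1.5000 = 0.2500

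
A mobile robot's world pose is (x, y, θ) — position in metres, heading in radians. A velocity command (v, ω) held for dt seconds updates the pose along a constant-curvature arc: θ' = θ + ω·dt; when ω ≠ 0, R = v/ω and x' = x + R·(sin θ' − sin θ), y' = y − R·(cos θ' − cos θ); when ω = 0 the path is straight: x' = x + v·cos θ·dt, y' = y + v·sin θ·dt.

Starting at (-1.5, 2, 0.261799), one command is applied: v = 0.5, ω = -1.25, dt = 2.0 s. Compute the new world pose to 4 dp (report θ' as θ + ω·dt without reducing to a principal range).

θ' = 0.2618 + -1.25·2.0 = -2.2382
R = v/ω = 0.5/-1.25 = -0.4000
x' = -1.5 + -0.4000·(sin -2.2382 − sin 0.2618) = -1.0823
y' = 2 − -0.4000·(cos -2.2382 − cos 0.2618) = 1.3660

(-1.0823, 1.3660, -2.2382)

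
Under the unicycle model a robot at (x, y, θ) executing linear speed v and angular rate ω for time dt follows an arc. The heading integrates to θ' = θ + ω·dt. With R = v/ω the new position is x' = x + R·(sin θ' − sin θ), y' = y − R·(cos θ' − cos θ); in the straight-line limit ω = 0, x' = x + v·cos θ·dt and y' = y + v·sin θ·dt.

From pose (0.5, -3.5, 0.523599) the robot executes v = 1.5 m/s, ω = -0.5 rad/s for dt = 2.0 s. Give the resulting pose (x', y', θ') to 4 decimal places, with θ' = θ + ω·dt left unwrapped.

θ' = 0.5236 + -0.5·2.0 = -0.4764
R = v/ω = 1.5/-0.5 = -3.0000
x' = 0.5 + -3.0000·(sin -0.4764 − sin 0.5236) = 3.3758
y' = -3.5 − -3.0000·(cos -0.4764 − cos 0.5236) = -3.4321

(3.3758, -3.4321, -0.4764)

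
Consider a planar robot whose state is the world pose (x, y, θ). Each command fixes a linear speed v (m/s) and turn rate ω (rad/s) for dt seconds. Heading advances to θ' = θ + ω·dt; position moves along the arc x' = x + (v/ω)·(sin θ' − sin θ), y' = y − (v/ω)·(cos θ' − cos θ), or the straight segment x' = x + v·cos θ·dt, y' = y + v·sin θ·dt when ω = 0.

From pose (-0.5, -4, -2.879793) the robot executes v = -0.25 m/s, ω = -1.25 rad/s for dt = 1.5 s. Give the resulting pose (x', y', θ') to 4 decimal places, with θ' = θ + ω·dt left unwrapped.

θ' = -2.8798 + -1.25·1.5 = -4.7548
R = v/ω = -0.25/-1.25 = 0.2000
x' = -0.5 + 0.2000·(sin -4.7548 − sin -2.8798) = -0.2484
y' = -4 − 0.2000·(cos -4.7548 − cos -2.8798) = -4.2017

(-0.2484, -4.2017, -4.7548)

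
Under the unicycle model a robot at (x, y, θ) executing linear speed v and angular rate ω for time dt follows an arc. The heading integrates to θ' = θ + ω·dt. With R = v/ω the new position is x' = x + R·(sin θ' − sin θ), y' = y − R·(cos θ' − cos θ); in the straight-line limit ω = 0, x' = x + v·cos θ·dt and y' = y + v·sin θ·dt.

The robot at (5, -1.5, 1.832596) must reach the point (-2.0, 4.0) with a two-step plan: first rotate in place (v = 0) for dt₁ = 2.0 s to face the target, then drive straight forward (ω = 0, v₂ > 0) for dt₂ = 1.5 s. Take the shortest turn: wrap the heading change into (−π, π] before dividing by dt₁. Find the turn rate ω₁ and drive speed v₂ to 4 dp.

heading to target = atan2(4−-1.5, -2−5) = 2.4756
Δθ = wrap(2.4756 − 1.8326) = 0.6430; ω₁ = Δθ/dt₁ = 0.3215
distance = √((-2−5)² + (4−-1.5)²) = 8.9022; v₂ = distance/dt₂ = 5.9348

ω₁ = 0.3215, v₂ = 5.9348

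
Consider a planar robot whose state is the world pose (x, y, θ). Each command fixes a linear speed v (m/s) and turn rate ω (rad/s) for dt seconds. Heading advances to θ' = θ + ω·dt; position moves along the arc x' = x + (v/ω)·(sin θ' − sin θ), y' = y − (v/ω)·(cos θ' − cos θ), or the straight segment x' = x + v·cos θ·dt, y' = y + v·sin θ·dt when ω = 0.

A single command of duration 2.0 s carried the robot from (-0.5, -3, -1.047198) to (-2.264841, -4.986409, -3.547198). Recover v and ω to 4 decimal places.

Δθ = -3.547198 − -1.047198 = -2.500000
ω = Δθ/dt = -2.500000/2.0 = -1.2500
R = −Δy/(cos θ' − cos θ) = -1.4000
v = R·ω = -1.4000·-1.2500 = 1.7500

v = 1.7500, ω = -1.2500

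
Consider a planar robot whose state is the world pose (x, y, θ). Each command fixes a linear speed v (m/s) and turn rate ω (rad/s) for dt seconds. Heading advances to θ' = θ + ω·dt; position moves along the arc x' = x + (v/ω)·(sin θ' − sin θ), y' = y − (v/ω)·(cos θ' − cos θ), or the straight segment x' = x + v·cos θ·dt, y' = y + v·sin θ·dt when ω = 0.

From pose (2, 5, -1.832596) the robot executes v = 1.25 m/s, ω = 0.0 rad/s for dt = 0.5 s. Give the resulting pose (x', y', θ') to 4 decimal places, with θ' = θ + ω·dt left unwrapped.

θ' = -1.8326 + 0.0·0.5 = -1.8326
ω = 0 → straight: x' = 2 + 1.25·cos(-1.8326)·0.5 = 1.8382
y' = 5 + 1.25·sin(-1.8326)·0.5 = 4.3963

(1.8382, 4.3963, -1.8326)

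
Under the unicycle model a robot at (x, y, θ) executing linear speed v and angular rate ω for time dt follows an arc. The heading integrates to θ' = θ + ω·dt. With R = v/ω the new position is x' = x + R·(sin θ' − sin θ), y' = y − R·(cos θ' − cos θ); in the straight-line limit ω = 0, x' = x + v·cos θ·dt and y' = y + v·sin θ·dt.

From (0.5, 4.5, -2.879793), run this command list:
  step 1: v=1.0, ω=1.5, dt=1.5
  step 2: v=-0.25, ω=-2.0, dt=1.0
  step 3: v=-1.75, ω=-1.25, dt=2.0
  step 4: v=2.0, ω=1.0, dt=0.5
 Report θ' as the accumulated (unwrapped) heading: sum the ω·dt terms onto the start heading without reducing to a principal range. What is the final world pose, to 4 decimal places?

step 1: θ'=-0.6298 (R=0.6667) → pose (0.2799, 3.3173, -0.6298)
step 2: θ'=-2.6298 (R=0.1250) → pose (0.2923, 3.5273, -2.6298)
step 3: θ'=-5.1298 (R=1.4000) → pose (2.2577, 1.7391, -5.1298)
step 4: θ'=-4.6298 (R=2.0000) → pose (2.4226, 2.7149, -4.6298)

(2.4226, 2.7149, -4.6298)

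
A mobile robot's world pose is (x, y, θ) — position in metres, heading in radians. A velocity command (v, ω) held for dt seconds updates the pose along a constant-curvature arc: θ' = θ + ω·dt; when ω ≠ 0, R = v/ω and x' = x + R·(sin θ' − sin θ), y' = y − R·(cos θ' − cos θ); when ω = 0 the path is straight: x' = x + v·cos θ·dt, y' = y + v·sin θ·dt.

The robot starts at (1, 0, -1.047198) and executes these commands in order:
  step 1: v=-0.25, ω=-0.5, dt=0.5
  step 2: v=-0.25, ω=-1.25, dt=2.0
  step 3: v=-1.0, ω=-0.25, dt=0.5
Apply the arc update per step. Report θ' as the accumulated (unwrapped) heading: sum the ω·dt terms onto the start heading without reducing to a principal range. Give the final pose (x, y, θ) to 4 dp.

step 1: θ'=-1.2972 (R=0.5000) → pose (0.9516, 0.1149, -1.2972)
step 2: θ'=-3.7972 (R=0.2000) → pose (1.2661, 0.3275, -3.7972)
step 3: θ'=-3.9222 (R=4.0000) → pose (1.6424, -0.0013, -3.9222)

(1.6424, -0.0013, -3.9222)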